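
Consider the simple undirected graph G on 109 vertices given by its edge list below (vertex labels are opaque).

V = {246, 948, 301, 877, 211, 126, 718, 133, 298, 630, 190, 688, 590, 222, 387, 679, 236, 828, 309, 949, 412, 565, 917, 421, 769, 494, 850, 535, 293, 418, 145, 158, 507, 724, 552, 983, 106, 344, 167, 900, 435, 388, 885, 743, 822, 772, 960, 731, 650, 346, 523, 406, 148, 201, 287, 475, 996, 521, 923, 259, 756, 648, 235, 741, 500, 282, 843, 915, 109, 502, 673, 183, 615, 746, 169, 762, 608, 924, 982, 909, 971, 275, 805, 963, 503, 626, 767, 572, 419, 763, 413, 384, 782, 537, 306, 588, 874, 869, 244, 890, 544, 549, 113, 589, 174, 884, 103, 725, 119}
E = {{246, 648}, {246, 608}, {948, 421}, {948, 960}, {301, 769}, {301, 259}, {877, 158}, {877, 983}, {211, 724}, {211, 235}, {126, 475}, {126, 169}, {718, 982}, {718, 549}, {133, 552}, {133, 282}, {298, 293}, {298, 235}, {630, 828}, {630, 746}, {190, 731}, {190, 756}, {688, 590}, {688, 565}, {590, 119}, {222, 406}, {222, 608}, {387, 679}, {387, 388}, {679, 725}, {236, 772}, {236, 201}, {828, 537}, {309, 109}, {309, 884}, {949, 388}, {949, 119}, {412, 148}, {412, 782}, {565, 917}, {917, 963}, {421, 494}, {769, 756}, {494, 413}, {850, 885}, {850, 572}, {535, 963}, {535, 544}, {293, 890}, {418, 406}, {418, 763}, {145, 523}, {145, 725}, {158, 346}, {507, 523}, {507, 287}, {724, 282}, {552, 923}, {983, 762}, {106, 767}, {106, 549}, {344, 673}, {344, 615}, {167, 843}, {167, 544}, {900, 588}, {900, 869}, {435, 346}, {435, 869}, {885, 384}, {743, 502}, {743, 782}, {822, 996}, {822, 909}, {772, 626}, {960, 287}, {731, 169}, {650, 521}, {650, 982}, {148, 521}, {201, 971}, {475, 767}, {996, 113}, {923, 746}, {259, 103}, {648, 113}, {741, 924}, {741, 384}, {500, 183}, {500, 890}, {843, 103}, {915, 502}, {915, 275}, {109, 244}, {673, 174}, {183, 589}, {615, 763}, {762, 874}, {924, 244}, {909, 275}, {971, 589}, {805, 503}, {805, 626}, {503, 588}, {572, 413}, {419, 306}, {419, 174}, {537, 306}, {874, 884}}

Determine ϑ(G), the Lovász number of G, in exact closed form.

109*cos(pi/109)/(cos(pi/109) + 1)

Vertex 890 has 2 neighbors: 293, 500.
Vertex 626 has 2 neighbors: 772, 805.
Vertex 996 has 2 neighbors: 822, 113.
deg(106) = 2; N(106) = {767, 549}.
109-vertex 2-regular graph: this is C_{109}, the 109-cycle.
A has 55 distinct eigenvalues ≈ [2.0, 1.9967, 1.9867, 1.9702, 1.9471, 1.9175, 1.8816, 1.8394, 1.7911, 1.7368, 1.6768, 1.6112, 1.5403, 1.4642, 1.3833, 1.2978, 1.208, 1.1141, 1.0166, 0.9157, 0.8117, 0.7051, 0.5961, 0.4851, 0.3725, 0.2587, 0.144, 0.0288, -0.0864, -0.2014, -0.3157, -0.429, -0.5408, -0.6508, -0.7587, -0.8641, -0.9665, -1.0658, -1.1615, -1.2534, -1.3411, -1.4244, -1.5029, -1.5764, -1.6447, -1.7075, -1.7647, -1.816, -1.8612, -1.9003, -1.9331, -1.9594, -1.9793, -1.9925, -1.9992].
ϑ = −N·λ_min/(λ_max−λ_min) = −109·(-2*cos(pi/109))/(2−(-2*cos(pi/109))) = 109*cos(pi/109)/(cos(pi/109) + 1).
ϑ(G) ≈ 54.48868008.
α=54, χ(Ḡ)=55; ϑ=109*cos(pi/109)/(cos(pi/109) + 1) lies between (both strict).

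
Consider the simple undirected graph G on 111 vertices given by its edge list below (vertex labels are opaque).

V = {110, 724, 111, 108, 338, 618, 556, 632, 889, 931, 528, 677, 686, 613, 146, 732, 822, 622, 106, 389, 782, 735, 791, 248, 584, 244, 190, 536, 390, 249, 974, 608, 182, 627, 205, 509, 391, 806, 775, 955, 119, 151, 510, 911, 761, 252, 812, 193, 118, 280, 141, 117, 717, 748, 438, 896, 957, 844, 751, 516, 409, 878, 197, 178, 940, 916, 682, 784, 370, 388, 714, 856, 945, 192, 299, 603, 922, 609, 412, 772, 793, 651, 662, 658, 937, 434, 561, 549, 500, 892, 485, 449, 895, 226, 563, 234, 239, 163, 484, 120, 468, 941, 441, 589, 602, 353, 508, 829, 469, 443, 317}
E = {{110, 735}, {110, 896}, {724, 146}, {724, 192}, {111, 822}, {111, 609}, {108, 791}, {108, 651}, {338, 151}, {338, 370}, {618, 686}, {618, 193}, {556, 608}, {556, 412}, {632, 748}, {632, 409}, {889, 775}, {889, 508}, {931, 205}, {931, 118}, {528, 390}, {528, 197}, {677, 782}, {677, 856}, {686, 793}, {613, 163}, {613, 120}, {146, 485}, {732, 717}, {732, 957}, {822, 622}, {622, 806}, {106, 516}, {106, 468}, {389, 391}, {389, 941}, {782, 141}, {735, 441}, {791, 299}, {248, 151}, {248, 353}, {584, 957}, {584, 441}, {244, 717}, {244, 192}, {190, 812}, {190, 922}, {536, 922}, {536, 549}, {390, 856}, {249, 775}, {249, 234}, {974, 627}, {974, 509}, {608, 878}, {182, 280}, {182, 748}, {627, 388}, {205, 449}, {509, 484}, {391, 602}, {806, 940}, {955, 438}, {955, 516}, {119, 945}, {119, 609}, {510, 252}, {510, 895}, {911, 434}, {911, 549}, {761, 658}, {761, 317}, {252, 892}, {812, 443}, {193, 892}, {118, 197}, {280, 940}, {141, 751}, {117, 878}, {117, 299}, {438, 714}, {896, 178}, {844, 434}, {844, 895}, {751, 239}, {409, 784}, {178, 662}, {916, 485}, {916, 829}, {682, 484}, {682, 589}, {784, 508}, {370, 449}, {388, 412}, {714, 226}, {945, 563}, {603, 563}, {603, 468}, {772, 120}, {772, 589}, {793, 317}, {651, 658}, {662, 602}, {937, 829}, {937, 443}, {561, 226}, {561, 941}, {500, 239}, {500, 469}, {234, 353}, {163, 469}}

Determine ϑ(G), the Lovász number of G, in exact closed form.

111*cos(pi/111)/(cos(pi/111) + 1)

Vertex 449 has 2 neighbors: 205, 370.
deg(974) = 2; N(974) = {627, 509}.
N(151) = {338, 248}, |N(151)| = 2.
N(141) = {782, 751}, |N(141)| = 2.
111-vertex 2-regular graph: a single 111-cycle (edge-transitive).
A has 56 distinct eigenvalues ≈ [2.0, 1.9968, 1.9872, 1.9712, 1.949, 1.9204, 1.8858, 1.845, 1.7984, 1.746, 1.688, 1.6247, 1.5561, 1.4825, 1.4042, 1.3213, 1.2343, 1.1433, 1.0486, 0.9506, 0.8495, 0.7457, 0.6395, 0.5313, 0.4214, 0.3101, 0.1978, 0.0849, -0.0283, -0.1414, -0.254, -0.3659, -0.4765, -0.5856, -0.6929, -0.7979, -0.9004, -1.0, -1.0964, -1.1893, -1.2783, -1.3633, -1.4439, -1.5199, -1.591, -1.657, -1.7177, -1.7729, -1.8225, -1.8661, -1.9039, -1.9355, -1.9609, -1.98, -1.9928, -1.9992].
With N=111: ϑ(G) = 111·(-(-1)*2*cos(pi/111))/(2−(-2*cos(pi/111))) = 111*cos(pi/111)/(cos(pi/111) + 1).
≈ 55.488884 (to 6 d.p.).
Lovász sandwich 55 ≤ 111*cos(pi/111)/(cos(pi/111) + 1) ≤ 56: both strict.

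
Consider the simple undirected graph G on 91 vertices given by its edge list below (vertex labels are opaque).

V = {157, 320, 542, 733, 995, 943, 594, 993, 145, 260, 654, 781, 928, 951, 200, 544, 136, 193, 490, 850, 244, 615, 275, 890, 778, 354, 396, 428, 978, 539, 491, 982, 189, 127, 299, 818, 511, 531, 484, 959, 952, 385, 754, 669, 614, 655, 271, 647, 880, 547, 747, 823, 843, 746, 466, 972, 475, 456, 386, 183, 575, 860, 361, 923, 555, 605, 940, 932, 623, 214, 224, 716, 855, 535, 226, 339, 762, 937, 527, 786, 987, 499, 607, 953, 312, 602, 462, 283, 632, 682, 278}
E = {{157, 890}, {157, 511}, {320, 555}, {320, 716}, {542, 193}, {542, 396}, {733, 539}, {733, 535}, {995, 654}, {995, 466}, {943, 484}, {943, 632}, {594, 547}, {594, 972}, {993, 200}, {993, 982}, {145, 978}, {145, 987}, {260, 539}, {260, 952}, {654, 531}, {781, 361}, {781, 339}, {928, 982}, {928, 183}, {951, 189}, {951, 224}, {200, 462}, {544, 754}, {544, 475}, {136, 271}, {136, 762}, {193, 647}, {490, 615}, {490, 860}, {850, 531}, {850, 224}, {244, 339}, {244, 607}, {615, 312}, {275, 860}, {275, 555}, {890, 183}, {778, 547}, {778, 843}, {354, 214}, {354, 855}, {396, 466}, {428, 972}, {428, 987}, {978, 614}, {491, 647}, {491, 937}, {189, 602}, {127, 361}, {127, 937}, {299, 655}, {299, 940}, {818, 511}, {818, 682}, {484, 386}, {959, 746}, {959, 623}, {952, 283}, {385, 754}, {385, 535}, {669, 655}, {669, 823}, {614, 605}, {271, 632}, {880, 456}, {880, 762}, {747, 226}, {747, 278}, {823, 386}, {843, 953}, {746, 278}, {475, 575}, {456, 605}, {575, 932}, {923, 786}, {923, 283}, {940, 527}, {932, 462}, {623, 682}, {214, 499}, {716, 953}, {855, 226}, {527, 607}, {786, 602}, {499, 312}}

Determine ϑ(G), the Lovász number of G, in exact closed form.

N(462) = {200, 932}, |N(462)| = 2.
N(614) = {978, 605}, |N(614)| = 2.
deg(605) = 2; N(605) = {614, 456}.
Vertex 594 has 2 neighbors: 547, 972.
91-vertex 2-regular graph: a single 91-cycle (edge-transitive).
The 46 distinct eigenvalues: [2.0, 1.99523, 1.98096, 1.95725, 1.92421, 1.882, 1.83082, 1.77091, 1.70257, 1.62611, 1.54191, 1.45035, 1.35189, 1.24698, 1.13613, 1.01987, 0.89874, 0.77333, 0.64424, 0.51208, 0.37748, 0.24107, 0.10352, -0.03452, -0.1724, -0.30946, -0.44504, -0.5785, -0.70921, -0.83654, -0.95987, -1.07864, -1.19226, -1.30021, -1.40196, -1.49702, -1.58495, -1.66533, -1.73778, -1.80194, -1.85751, -1.90424, -1.94188, -1.97028, -1.98928, -1.99881].
With N=91: ϑ(G) = 91·(-(-1)*2*cos(pi/91))/(2−(-2*cos(pi/91))) = 91*cos(pi/91)/(cos(pi/91) + 1).
≈ 45.48644 (to 5 d.p.).
α=45, χ(Ḡ)=46; ϑ=91*cos(pi/91)/(cos(pi/91) + 1) lies between (both strict).

91*cos(pi/91)/(cos(pi/91) + 1)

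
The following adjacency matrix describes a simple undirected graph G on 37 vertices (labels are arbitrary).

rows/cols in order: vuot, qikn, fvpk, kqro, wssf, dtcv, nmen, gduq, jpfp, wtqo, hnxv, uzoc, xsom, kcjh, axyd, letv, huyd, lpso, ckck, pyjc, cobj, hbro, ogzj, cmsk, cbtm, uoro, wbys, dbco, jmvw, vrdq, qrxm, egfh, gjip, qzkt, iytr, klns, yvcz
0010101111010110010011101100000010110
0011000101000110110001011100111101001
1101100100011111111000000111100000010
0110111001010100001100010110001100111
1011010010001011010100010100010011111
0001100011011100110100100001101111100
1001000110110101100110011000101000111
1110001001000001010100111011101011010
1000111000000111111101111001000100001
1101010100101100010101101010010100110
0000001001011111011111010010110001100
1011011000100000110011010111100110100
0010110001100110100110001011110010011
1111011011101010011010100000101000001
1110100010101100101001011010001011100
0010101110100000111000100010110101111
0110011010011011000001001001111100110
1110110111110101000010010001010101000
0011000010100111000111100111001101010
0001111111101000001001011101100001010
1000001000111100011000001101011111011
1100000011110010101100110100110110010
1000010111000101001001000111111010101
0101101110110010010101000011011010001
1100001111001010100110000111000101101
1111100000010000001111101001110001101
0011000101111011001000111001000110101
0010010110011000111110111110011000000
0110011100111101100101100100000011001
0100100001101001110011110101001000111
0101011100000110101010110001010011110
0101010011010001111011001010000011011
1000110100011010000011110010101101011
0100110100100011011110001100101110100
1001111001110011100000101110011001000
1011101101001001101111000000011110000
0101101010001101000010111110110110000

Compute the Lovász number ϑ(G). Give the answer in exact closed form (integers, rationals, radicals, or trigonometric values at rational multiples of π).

deg(ogzj) = 18; N(ogzj) = {vuot, dtcv, gduq, jpfp, wtqo, kcjh, letv, ckck, hbro, uoro, wbys, dbco, jmvw, vrdq, qrxm, gjip, iytr, yvcz}.
Vertex uzoc has 18 neighbors: vuot, fvpk, kqro, dtcv, nmen, hnxv, huyd, lpso, cobj, hbro, cmsk, uoro, wbys, dbco, jmvw, egfh, gjip, iytr.
N(gjip) = {vuot, wssf, dtcv, gduq, uzoc, xsom, axyd, cobj, hbro, ogzj, cmsk, wbys, jmvw, qrxm, egfh, qzkt, klns, yvcz}, |N(gjip)| = 18.
Vertex egfh has 18 neighbors: qikn, kqro, dtcv, jpfp, wtqo, uzoc, letv, huyd, lpso, ckck, cobj, hbro, cbtm, wbys, gjip, qzkt, klns, yvcz.
Every vertex has degree 18 (N=37); SR(37,18,8,9) — a Paley graph.
spec(A) ≈ [18.0, 2.541, -3.541] (distinct, 3 d.p.).
−37·(-sqrt(37)/2 - 1/2) / ((18)−(-sqrt(37)/2 - 1/2)) = sqrt(37) = ϑ(G).
Numerically 6.082763.

sqrt(37)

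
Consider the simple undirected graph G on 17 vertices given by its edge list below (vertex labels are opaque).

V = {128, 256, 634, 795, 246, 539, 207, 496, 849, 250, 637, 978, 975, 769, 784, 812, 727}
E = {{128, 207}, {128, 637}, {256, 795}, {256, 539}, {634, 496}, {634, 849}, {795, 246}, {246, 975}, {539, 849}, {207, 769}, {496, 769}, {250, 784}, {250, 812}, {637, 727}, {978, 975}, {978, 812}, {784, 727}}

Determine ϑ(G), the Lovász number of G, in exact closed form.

17*cos(pi/17)/(cos(pi/17) + 1)

deg(784) = 2; N(784) = {250, 727}.
N(246) = {795, 975}, |N(246)| = 2.
Vertex 496 has 2 neighbors: 634, 769.
N(207) = {128, 769}, |N(207)| = 2.
2-regular, N=17; this is C_{17}, the 17-cycle.
The 9 distinct eigenvalues: [2.0, 1.86494, 1.47802, 0.89148, 0.18454, -0.54733, -1.20527, -1.70043, -1.96595].
ϑ = −N·λ_min/(λ_max−λ_min) = −17·(-2*cos(pi/17))/(2−(-2*cos(pi/17))) = 17*cos(pi/17)/(cos(pi/17) + 1).
Numerically 8.4270.
Check 8 ≤ 17*cos(pi/17)/(cos(pi/17) + 1) ≤ 9: both strict.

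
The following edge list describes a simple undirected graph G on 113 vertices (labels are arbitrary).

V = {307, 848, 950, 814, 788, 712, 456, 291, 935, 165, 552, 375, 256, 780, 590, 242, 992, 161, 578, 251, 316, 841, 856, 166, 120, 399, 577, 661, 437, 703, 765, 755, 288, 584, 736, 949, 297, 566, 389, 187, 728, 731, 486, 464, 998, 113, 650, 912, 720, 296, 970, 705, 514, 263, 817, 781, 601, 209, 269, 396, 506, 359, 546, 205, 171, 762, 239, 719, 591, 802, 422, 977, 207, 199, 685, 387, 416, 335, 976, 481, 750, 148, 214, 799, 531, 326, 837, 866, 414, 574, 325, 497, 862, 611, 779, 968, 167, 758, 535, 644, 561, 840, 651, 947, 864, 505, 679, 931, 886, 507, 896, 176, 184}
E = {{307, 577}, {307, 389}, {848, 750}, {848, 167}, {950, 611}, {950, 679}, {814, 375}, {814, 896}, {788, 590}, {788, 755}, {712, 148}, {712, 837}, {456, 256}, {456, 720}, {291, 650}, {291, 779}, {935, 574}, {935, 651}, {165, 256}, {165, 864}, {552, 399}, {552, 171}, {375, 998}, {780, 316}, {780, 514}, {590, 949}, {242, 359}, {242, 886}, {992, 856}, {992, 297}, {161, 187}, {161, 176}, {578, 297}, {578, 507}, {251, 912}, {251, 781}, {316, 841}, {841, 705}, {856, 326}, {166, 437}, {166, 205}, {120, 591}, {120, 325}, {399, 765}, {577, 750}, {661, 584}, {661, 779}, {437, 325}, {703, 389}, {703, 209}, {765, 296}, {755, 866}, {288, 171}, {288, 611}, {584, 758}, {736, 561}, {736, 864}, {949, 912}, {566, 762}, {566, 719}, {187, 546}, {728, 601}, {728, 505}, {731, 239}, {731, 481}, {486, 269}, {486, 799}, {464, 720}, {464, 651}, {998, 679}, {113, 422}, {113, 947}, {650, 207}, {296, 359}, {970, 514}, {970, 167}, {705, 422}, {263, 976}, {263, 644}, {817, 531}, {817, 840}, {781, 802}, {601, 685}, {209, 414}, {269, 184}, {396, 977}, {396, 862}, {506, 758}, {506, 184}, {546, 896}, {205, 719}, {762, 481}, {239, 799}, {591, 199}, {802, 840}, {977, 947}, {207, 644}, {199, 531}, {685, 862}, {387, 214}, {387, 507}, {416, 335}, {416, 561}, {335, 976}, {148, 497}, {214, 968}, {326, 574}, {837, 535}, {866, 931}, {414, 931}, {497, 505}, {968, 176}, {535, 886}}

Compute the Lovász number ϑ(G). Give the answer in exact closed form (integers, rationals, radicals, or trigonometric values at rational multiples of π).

deg(765) = 2; N(765) = {399, 296}.
Vertex 841 has 2 neighbors: 316, 705.
deg(935) = 2; N(935) = {574, 651}.
N(736) = {561, 864}, |N(736)| = 2.
Regular of degree 2 on 113 vertices: the odd cycle C_{113}.
Distinct eigenvalues (to 6 d.p.): [2.0, 1.996909, 1.987646, 1.972239, 1.950736, 1.923203, 1.889726, 1.850408, 1.80537, 1.754752, 1.69871, 1.637418, 1.571064, 1.499854, 1.424009, 1.343762, 1.259361, 1.171068, 1.079155, 0.983906, 0.885616, 0.784589, 0.681137, 0.575579, 0.468242, 0.359458, 0.249563, 0.138897, 0.027801, -0.083381, -0.194305, -0.304628, -0.41401, -0.522112, -0.628601, -0.733146, -0.835425, -0.935122, -1.031929, -1.125546, -1.215684, -1.302064, -1.38442, -1.462497, -1.536053, -1.604861, -1.668709, -1.727399, -1.780749, -1.828596, -1.87079, -1.907202, -1.937718, -1.962246, -1.980708, -1.993048, -1.999227].
λ_max=2, λ_min=-2*cos(pi/113); ϑ = −113·λ_min/(λ_max−λ_min) = 113*cos(pi/113)/(cos(pi/113) + 1).
= 56.48908… (decimal).
Check 56 ≤ 113*cos(pi/113)/(cos(pi/113) + 1) ≤ 57: both strict.

113*cos(pi/113)/(cos(pi/113) + 1)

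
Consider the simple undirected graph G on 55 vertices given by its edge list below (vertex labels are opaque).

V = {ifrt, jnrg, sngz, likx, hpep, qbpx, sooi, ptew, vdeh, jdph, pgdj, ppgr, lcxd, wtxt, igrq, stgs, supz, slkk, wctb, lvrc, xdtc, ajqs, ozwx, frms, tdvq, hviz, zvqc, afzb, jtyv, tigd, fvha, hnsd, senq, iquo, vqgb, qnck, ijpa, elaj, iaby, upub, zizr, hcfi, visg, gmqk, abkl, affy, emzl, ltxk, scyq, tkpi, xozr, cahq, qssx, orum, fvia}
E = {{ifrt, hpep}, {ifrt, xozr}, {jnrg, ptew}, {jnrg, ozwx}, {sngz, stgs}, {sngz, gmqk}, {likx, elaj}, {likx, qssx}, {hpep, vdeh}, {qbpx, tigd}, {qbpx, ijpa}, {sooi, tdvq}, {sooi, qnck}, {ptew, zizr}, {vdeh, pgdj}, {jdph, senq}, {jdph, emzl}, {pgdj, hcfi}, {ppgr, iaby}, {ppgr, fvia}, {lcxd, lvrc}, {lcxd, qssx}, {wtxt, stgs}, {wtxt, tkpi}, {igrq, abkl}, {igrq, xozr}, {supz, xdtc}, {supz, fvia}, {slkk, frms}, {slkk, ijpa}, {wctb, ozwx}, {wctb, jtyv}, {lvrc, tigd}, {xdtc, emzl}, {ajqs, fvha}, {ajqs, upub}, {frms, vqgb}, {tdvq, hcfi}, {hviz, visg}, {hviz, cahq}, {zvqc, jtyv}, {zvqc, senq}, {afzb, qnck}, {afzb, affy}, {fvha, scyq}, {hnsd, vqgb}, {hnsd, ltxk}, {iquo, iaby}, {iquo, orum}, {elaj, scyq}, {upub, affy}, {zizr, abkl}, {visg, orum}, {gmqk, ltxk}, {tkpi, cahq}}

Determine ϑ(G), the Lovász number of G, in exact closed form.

55*cos(pi/55)/(cos(pi/55) + 1)

Vertex likx has 2 neighbors: elaj, qssx.
N(vdeh) = {hpep, pgdj}, |N(vdeh)| = 2.
Vertex qbpx has 2 neighbors: tigd, ijpa.
N(tdvq) = {sooi, hcfi}, |N(tdvq)| = 2.
Regular of degree 2 on 55 vertices: connected 2-regular on 55 ⇒ C_{55}.
A has 28 distinct eigenvalues ≈ [2.0, 1.987, 1.948, 1.8837, 1.7948, 1.6825, 1.5483, 1.3939, 1.2213, 1.0328, 0.8308, 0.618, 0.3972, 0.1712, -0.0571, -0.2846, -0.5084, -0.7256, -0.9333, -1.1289, -1.3097, -1.4735, -1.618, -1.7415, -1.8422, -1.919, -1.9707, -1.9967].
Lovász (edge-transitive): ϑ = −55·(-2*cos(pi/55))/((2)−(-2*cos(pi/55))) = 55*cos(pi/55)/(cos(pi/55) + 1).
≈ 27.477557 (to 6 d.p.).
α=27, χ(Ḡ)=28; ϑ=55*cos(pi/55)/(cos(pi/55) + 1) lies between (both strict).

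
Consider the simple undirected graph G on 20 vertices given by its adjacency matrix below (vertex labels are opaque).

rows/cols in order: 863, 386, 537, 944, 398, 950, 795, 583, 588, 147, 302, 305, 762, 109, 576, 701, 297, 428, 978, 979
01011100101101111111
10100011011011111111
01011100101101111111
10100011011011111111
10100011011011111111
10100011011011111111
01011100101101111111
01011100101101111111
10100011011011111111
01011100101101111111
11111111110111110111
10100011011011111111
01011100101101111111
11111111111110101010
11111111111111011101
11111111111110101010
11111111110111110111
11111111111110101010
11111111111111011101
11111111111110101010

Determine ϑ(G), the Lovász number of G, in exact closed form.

N(762) = {386, 944, 398, 950, 588, 302, 305, 109, 576, 701, 297, 428, 978, 979}, |N(762)| = 14.
Vertex 386 has 14 neighbors: 863, 537, 795, 583, 147, 302, 762, 109, 576, 701, 297, 428, 978, 979.
deg(428) = 16; N(428) = {863, 386, 537, 944, 398, 950, 795, 583, 588, 147, 302, 305, 762, 576, 297, 978}.
deg(302) = 18; N(302) = {863, 386, 537, 944, 398, 950, 795, 583, 588, 147, 305, 762, 109, 576, 701, 428, 978, 979}.
5 parts of sizes [6, 6, 4, 2, 2]; α(G) = 6 = ϑ (perfect).
Numerically 6.000000000.
Check 6 ≤ 6 ≤ 6: collapsed.

6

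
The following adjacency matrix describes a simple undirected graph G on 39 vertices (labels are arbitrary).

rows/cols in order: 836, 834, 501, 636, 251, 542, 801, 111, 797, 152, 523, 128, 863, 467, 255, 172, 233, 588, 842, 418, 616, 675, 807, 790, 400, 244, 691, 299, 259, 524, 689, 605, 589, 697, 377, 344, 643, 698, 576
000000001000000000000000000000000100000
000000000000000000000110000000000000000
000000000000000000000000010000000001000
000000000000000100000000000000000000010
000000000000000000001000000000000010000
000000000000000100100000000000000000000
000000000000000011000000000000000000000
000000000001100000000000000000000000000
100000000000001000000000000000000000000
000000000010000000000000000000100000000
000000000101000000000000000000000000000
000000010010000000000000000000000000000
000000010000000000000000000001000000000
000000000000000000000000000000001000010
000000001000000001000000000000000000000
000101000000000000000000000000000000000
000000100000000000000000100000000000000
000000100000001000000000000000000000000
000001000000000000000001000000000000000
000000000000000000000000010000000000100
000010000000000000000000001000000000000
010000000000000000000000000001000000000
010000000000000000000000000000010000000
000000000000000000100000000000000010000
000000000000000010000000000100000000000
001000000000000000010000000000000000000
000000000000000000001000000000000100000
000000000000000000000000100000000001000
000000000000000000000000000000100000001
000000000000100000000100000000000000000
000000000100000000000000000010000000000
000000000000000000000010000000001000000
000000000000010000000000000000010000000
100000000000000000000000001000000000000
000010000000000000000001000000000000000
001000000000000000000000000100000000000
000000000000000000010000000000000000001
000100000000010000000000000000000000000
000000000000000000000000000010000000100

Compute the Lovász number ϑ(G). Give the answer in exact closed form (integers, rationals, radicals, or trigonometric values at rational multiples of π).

39*cos(pi/39)/(cos(pi/39) + 1)

deg(836) = 2; N(836) = {797, 697}.
deg(698) = 2; N(698) = {636, 467}.
N(467) = {589, 698}, |N(467)| = 2.
deg(259) = 2; N(259) = {689, 576}.
G on 39 vertices is 2-regular; this is C_{39}, the 39-cycle.
Distinct eigenvalues (to 4 d.p.): [2.0, 1.9741, 1.8971, 1.7709, 1.5989, 1.3854, 1.1361, 0.8574, 0.5564, 0.2411, -0.0805, -0.4001, -0.7092, -1.0, -1.2649, -1.497, -1.6904, -1.84, -1.9419, -1.9935].
Lovász: ϑ = −39(-2*cos(pi/39))/(2+-(-1)*2*cos(pi/39)) = 39*cos(pi/39)/(cos(pi/39) + 1).
Numerically 19.4683324.
19 ≤ 39*cos(pi/39)/(cos(pi/39) + 1) ≤ 20: both strict.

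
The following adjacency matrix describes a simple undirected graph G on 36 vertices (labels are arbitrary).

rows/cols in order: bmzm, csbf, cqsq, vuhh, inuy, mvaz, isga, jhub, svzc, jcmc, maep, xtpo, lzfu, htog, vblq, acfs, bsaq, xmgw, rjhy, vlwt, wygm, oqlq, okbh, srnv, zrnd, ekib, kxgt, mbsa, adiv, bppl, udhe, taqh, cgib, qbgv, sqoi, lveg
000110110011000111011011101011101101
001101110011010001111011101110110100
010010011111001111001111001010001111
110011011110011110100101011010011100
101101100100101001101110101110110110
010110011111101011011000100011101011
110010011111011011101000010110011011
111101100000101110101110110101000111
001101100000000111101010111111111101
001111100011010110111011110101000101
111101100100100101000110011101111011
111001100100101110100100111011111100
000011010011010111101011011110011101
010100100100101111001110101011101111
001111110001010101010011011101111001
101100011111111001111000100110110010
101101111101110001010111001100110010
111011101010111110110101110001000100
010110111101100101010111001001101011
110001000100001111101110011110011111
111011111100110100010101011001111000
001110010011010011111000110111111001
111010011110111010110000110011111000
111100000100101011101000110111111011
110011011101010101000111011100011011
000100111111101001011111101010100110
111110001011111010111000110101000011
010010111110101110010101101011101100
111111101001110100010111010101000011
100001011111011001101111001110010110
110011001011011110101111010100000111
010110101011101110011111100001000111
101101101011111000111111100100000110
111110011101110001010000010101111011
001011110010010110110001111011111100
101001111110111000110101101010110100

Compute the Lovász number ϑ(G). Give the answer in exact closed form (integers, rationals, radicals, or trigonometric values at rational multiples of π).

Vertex udhe has 21 neighbors: bmzm, csbf, inuy, mvaz, svzc, maep, xtpo, htog, vblq, acfs, bsaq, rjhy, wygm, oqlq, okbh, srnv, ekib, mbsa, qbgv, sqoi, lveg.
deg(lzfu) = 21; N(lzfu) = {inuy, mvaz, jhub, maep, xtpo, htog, acfs, bsaq, xmgw, rjhy, wygm, okbh, srnv, ekib, kxgt, mbsa, adiv, taqh, cgib, qbgv, lveg}.
Vertex ekib has 21 neighbors: vuhh, isga, jhub, svzc, jcmc, maep, xtpo, lzfu, vblq, xmgw, vlwt, wygm, oqlq, okbh, srnv, zrnd, kxgt, adiv, udhe, qbgv, sqoi.
deg(xmgw) = 21; N(xmgw) = {bmzm, csbf, cqsq, inuy, mvaz, isga, svzc, maep, lzfu, htog, vblq, acfs, bsaq, rjhy, vlwt, oqlq, srnv, zrnd, ekib, bppl, qbgv}.
Every vertex has degree 21 (N=36); this is K(9,2), the Kneser graph.
Distinct eigenvalues (to 3 d.p.): [21.0, 1.0, -6.0].
Lovász (edge-transitive): ϑ = −36·(-6)/((21)−(-6)) = 8.
ϑ(G) ≈ 8.00000000.

8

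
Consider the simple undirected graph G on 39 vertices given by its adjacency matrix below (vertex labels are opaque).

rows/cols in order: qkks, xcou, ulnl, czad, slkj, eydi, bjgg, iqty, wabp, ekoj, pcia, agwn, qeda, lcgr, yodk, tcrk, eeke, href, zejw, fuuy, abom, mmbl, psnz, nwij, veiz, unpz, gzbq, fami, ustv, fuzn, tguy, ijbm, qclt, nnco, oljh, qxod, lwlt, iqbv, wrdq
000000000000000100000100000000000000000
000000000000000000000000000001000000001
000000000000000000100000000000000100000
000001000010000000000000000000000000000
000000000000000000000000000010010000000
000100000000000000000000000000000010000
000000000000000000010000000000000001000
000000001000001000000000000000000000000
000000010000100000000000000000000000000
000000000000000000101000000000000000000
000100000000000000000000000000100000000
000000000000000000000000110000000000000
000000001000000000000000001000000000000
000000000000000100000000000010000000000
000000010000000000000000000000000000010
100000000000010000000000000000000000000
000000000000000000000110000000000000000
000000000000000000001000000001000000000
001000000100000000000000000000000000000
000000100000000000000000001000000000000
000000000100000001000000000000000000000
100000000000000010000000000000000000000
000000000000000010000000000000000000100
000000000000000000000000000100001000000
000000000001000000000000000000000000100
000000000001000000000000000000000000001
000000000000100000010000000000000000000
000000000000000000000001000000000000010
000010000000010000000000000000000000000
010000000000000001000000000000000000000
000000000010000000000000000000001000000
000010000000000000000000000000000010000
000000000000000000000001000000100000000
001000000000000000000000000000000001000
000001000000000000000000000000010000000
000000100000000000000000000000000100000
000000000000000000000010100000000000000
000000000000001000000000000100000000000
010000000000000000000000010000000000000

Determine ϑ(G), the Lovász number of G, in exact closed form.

Vertex ulnl has 2 neighbors: zejw, nnco.
deg(yodk) = 2; N(yodk) = {iqty, iqbv}.
Vertex nwij has 2 neighbors: fami, qclt.
N(agwn) = {veiz, unpz}, |N(agwn)| = 2.
deg(v) = 2 for all v (|V|=39); a single 39-cycle (edge-transitive).
Distinct eigenvalues (to 5 d.p.): [2.0, 1.9741, 1.89707, 1.77091, 1.59889, 1.38545, 1.13613, 0.85739, 0.55643, 0.24107, -0.08053, -0.40005, -0.70921, -1.0, -1.26489, -1.49702, -1.69038, -1.83996, -1.94188, -1.99351].
Lovász (edge-transitive): ϑ = −39·(-2*cos(pi/39))/((2)−(-2*cos(pi/39))) = 39*cos(pi/39)/(cos(pi/39) + 1).
Numerically 19.4683324.
Check 19 ≤ 39*cos(pi/39)/(cos(pi/39) + 1) ≤ 20: both strict.

39*cos(pi/39)/(cos(pi/39) + 1)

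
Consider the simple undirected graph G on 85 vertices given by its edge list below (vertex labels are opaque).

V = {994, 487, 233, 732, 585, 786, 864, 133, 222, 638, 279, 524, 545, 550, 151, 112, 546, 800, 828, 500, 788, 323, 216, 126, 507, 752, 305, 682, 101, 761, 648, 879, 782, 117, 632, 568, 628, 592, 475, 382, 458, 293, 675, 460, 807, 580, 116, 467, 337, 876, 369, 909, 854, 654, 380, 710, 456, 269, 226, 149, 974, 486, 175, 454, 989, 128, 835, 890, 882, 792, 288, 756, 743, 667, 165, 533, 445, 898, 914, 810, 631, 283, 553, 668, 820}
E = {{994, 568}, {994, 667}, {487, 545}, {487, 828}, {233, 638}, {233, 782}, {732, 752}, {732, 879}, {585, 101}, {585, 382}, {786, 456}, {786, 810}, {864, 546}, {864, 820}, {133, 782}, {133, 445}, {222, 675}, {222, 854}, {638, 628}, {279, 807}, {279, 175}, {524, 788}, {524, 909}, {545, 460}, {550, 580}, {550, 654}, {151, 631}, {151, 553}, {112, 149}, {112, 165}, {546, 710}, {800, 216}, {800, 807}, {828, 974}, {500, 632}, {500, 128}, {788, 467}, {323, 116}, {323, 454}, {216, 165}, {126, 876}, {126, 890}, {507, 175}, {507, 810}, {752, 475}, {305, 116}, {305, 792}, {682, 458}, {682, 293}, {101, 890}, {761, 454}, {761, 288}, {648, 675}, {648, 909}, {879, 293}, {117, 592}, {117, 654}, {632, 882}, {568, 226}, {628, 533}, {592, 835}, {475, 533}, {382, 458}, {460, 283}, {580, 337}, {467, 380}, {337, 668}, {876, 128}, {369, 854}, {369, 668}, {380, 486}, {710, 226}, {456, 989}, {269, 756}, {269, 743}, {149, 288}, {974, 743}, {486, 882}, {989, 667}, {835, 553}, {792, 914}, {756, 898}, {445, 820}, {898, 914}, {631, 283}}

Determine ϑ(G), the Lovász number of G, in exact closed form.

85*cos(pi/85)/(cos(pi/85) + 1)

deg(126) = 2; N(126) = {876, 890}.
deg(592) = 2; N(592) = {117, 835}.
N(782) = {233, 133}, |N(782)| = 2.
deg(460) = 2; N(460) = {545, 283}.
85-vertex 2-regular graph: connected 2-regular on 85 ⇒ C_{85}.
spec(A) ≈ [2.0, 1.99454, 1.97818, 1.95102, 1.91321, 1.86494, 1.80649, 1.73818, 1.66037, 1.57349, 1.47802, 1.37447, 1.26342, 1.14547, 1.02126, 0.89148, 0.75682, 0.61803, 0.47587, 0.33111, 0.18454, 0.03696, -0.11082, -0.258, -0.40376, -0.54733, -0.6879, -0.82471, -0.95702, -1.08411, -1.20527, -1.31985, -1.42722, -1.5268, -1.61803, -1.70043, -1.77355, -1.83697, -1.89037, -1.93344, -1.96595, -1.98772, -1.99863] (distinct, 5 d.p.).
With N=85: ϑ(G) = 85·(-(-1)*2*cos(pi/85))/(2−(-2*cos(pi/85))) = 85*cos(pi/85)/(cos(pi/85) + 1).
≈ 42.4855 (to 4 d.p.).
Sandwich: α(G)=42 ≤ ϑ(G)=85*cos(pi/85)/(cos(pi/85) + 1) ≤ χ(Ḡ)=43 (both strict).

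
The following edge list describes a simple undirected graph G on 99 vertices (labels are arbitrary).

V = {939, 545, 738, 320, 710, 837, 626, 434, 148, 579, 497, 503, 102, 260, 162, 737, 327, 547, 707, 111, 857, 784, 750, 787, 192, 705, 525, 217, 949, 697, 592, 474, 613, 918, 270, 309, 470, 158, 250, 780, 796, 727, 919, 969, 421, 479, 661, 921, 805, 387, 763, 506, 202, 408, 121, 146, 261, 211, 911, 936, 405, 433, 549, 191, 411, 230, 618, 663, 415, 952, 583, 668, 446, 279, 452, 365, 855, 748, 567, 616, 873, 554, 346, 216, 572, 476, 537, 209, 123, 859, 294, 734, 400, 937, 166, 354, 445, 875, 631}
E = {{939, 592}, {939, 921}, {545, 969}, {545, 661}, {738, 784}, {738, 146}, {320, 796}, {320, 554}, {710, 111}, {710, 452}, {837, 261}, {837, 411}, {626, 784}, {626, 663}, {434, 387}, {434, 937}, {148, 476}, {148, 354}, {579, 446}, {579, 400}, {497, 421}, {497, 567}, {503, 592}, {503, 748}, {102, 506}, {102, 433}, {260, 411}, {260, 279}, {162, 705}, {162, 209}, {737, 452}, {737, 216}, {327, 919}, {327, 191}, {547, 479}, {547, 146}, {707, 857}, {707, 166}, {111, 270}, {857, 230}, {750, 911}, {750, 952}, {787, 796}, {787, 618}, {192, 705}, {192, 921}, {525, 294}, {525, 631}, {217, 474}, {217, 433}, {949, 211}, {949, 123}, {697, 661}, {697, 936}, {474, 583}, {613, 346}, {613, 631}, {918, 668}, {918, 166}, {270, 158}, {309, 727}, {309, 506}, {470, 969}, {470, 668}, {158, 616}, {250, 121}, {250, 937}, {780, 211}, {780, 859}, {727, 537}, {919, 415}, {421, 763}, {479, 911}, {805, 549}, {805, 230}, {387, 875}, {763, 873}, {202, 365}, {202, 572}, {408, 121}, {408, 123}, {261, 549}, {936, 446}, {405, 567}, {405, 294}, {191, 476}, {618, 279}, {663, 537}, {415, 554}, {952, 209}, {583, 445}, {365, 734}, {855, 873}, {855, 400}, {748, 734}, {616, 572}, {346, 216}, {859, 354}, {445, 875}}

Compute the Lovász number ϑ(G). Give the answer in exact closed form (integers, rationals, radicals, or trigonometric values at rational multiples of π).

99*cos(pi/99)/(cos(pi/99) + 1)

Vertex 209 has 2 neighbors: 162, 952.
Vertex 421 has 2 neighbors: 497, 763.
Vertex 737 has 2 neighbors: 452, 216.
deg(415) = 2; N(415) = {919, 554}.
Regular of degree 2 on 99 vertices: the odd cycle C_{99}.
Distinct eigenvalues (to 4 d.p.): [2.0, 1.996, 1.9839, 1.9639, 1.9359, 1.9001, 1.8567, 1.8059, 1.7477, 1.6825, 1.6105, 1.5321, 1.4475, 1.357, 1.2611, 1.1601, 1.0545, 0.9445, 0.8308, 0.7138, 0.5938, 0.4715, 0.3473, 0.2217, 0.0952, -0.0317, -0.1585, -0.2846, -0.4096, -0.5329, -0.6541, -0.7727, -0.8881, -1.0, -1.1078, -1.2112, -1.3097, -1.4029, -1.4905, -1.5721, -1.6474, -1.716, -1.7777, -1.8322, -1.8794, -1.919, -1.9509, -1.9749, -1.9909, -1.999].
With N=99: ϑ(G) = 99·(-(-1)*2*cos(pi/99))/(2−(-2*cos(pi/99))) = 99*cos(pi/99)/(cos(pi/99) + 1).
Numerically 49.48754.
α=49, χ(Ḡ)=50; ϑ=99*cos(pi/99)/(cos(pi/99) + 1) lies between (both strict).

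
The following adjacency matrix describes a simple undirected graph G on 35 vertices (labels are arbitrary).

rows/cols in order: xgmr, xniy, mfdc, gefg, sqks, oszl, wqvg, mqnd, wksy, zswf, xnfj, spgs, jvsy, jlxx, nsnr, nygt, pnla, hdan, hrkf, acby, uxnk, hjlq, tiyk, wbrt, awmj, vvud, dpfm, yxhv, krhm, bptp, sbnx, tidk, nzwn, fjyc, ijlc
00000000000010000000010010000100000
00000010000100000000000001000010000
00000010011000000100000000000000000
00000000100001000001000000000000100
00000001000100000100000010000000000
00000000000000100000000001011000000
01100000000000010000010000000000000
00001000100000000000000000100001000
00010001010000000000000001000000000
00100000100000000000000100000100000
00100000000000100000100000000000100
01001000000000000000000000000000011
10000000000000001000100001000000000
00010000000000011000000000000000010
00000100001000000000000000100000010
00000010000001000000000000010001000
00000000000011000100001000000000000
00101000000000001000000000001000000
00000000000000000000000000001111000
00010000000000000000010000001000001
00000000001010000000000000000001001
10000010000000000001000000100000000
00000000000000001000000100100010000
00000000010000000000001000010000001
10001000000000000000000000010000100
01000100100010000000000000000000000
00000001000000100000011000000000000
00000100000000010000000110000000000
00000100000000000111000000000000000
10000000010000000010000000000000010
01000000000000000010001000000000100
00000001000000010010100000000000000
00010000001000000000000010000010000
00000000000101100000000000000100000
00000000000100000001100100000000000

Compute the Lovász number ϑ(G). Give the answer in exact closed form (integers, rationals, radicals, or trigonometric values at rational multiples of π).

15

N(jvsy) = {xgmr, pnla, uxnk, vvud}, |N(jvsy)| = 4.
Vertex tidk has 4 neighbors: mqnd, nygt, hrkf, uxnk.
Vertex oszl has 4 neighbors: nsnr, vvud, yxhv, krhm.
deg(pnla) = 4; N(pnla) = {jvsy, jlxx, hdan, tiyk}.
Every vertex has degree 4 (N=35); Kneser-type, 3-subsets of [7].
The 4 distinct eigenvalues: [4.0, 2.0, -1.0, -3.0].
With N=35: ϑ(G) = 35·(-1*(-3))/(4−(-3)) = 15.
ϑ(G) ≈ 15.0000000.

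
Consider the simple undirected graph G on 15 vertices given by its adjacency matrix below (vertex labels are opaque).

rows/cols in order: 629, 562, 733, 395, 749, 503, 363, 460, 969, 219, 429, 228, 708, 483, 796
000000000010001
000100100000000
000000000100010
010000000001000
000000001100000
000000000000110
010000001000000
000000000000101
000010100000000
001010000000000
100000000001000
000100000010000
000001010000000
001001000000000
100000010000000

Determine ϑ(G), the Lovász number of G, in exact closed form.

15*cos(pi/15)/(cos(pi/15) + 1)

deg(219) = 2; N(219) = {733, 749}.
deg(395) = 2; N(395) = {562, 228}.
Vertex 749 has 2 neighbors: 969, 219.
Vertex 708 has 2 neighbors: 503, 460.
Regular of degree 2 on 15 vertices: the odd cycle C_{15}.
A has 8 distinct eigenvalues ≈ [2.0, 1.827091, 1.338261, 0.618034, -0.209057, -1.0, -1.618034, -1.956295].
−15·(-2*cos(pi/15)) / ((2)−(-2*cos(pi/15))) = 15*cos(pi/15)/(cos(pi/15) + 1) = ϑ(G).
≈ 7.417148248 (to 9 d.p.).
Lovász sandwich 7 ≤ 15*cos(pi/15)/(cos(pi/15) + 1) ≤ 8: both strict.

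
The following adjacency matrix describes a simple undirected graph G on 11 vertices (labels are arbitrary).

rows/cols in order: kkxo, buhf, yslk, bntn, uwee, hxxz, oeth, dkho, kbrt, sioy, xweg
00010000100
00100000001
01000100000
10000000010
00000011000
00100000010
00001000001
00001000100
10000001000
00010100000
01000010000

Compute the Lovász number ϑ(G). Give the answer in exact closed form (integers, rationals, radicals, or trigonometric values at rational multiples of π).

11*cos(pi/11)/(cos(pi/11) + 1)

N(sioy) = {bntn, hxxz}, |N(sioy)| = 2.
N(dkho) = {uwee, kbrt}, |N(dkho)| = 2.
Vertex uwee has 2 neighbors: oeth, dkho.
Vertex kkxo has 2 neighbors: bntn, kbrt.
Every vertex has degree 2 (N=11); the odd cycle C_{11}.
spec(A) ≈ [2.0, 1.68251, 0.83083, -0.28463, -1.30972, -1.91899] (distinct, 5 d.p.).
λ_max=2, λ_min=-2*cos(pi/11); ϑ = −11·λ_min/(λ_max−λ_min) = 11*cos(pi/11)/(cos(pi/11) + 1).
ϑ(G) ≈ 5.38630291.
5 ≤ 11*cos(pi/11)/(cos(pi/11) + 1) ≤ 6: both strict.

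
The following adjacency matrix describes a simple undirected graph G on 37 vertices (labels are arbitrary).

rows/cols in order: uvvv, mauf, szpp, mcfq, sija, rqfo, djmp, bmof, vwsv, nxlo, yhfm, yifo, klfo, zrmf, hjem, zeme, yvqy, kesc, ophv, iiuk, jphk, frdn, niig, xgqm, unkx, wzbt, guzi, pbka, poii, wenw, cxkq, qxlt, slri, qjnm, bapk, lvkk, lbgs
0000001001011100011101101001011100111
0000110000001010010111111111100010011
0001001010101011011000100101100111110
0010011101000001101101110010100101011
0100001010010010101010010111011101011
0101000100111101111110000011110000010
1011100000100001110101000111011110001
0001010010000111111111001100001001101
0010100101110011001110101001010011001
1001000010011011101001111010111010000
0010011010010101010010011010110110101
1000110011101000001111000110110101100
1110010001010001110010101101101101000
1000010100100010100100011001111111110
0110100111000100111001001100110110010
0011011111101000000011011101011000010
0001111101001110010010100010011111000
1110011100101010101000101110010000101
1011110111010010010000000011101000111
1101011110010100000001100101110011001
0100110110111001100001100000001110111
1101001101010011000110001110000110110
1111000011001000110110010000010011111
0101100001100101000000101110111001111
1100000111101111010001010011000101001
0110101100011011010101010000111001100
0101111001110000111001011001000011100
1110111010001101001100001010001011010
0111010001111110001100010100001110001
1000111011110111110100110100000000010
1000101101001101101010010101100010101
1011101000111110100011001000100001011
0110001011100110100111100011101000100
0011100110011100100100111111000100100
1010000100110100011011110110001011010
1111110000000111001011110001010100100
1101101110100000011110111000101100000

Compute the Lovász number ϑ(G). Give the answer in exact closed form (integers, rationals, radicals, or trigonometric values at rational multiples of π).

sqrt(37)

N(iiuk) = {uvvv, mauf, mcfq, rqfo, djmp, bmof, vwsv, yifo, zrmf, frdn, niig, wzbt, pbka, poii, wenw, slri, qjnm, lbgs}, |N(iiuk)| = 18.
N(bmof) = {mcfq, rqfo, vwsv, zrmf, hjem, zeme, yvqy, kesc, ophv, iiuk, jphk, frdn, unkx, wzbt, cxkq, qjnm, bapk, lbgs}, |N(bmof)| = 18.
deg(lbgs) = 18; N(lbgs) = {uvvv, mauf, mcfq, sija, djmp, bmof, vwsv, yhfm, kesc, ophv, iiuk, jphk, niig, xgqm, unkx, poii, cxkq, qxlt}.
deg(vwsv) = 18; N(vwsv) = {szpp, sija, bmof, nxlo, yhfm, yifo, hjem, zeme, ophv, iiuk, jphk, niig, unkx, pbka, wenw, slri, qjnm, lbgs}.
Regular of degree 18 on 37 vertices: strongly regular (37,18,8,9).
A has 3 distinct eigenvalues ≈ [18.0, 2.541381, -3.541381].
λ_max=18, λ_min=-sqrt(37)/2 - 1/2; ϑ = −37·λ_min/(λ_max−λ_min) = sqrt(37).
≈ 6.08276253 (to 8 d.p.).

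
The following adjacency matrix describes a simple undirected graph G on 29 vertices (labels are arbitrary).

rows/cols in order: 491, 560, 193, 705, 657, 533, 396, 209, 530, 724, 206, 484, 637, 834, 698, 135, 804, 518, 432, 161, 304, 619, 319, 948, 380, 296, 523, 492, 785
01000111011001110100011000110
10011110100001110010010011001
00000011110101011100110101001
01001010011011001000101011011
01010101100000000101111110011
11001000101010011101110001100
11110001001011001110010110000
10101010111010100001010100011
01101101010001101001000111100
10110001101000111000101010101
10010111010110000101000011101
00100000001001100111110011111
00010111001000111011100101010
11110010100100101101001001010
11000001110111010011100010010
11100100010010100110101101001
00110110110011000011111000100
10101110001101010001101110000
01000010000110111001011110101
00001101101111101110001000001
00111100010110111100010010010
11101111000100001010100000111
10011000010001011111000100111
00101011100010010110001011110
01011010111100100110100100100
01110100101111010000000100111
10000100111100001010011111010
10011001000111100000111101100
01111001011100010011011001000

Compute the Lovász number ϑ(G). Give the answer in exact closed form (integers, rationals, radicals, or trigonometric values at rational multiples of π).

Vertex 161 has 14 neighbors: 657, 533, 209, 530, 206, 484, 637, 834, 698, 804, 518, 432, 319, 785.
deg(657) = 14; N(657) = {560, 705, 533, 209, 530, 518, 161, 304, 619, 319, 948, 380, 492, 785}.
Vertex 530 has 14 neighbors: 560, 193, 657, 533, 209, 724, 834, 698, 804, 161, 948, 380, 296, 523.
Vertex 484 has 14 neighbors: 193, 206, 834, 698, 518, 432, 161, 304, 619, 380, 296, 523, 492, 785.
Regular of degree 14 on 29 vertices: Paley(29): SR with (k,λ,μ)=(14,6,7).
The 3 distinct eigenvalues: [14.0, 2.19258, -3.19258].
Lovász (edge-transitive): ϑ = −29·(-sqrt(29)/2 - 1/2)/((14)−(-sqrt(29)/2 - 1/2)) = sqrt(29).
≈ 5.385164807 (to 9 d.p.).

sqrt(29)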